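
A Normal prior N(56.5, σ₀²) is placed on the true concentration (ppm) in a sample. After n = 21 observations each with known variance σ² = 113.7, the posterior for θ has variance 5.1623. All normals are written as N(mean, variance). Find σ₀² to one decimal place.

σ₀² = 110.9

Posterior precision equals prior precision plus data precision: 1/σ_n² = 1/σ₀² + n/σ².
So 1/σ₀² = 1/5.1623 − 21/113.7 = 0.193712 − 0.184697 = 0.009015.
Hence σ₀² = 1/0.009015 ≈ 110.9.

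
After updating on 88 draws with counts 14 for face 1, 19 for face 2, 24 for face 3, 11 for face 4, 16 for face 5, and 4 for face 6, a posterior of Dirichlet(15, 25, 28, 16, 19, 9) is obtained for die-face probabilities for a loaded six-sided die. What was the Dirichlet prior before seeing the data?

Dirichlet(1, 6, 4, 5, 3, 5)

For a Dirichlet(α) prior with multinomial counts c, the posterior is Dirichlet(α + c) componentwise.
Subtract each count from the matching posterior parameter: 15−14=1, 25−19=6, 28−24=4, 16−11=5, 19−16=3, 9−4=5.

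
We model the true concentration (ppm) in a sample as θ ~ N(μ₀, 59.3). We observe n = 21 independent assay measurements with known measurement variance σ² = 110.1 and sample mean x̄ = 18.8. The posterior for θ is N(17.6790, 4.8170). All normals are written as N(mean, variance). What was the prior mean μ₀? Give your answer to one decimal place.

μ₀ = 5.0

The posterior mean is a precision-weighted average: μ_n = (τ₀μ₀ + τ_data·x̄)/(τ₀+τ_data), with τ₀=1/σ₀² and τ_data=n/σ².
Here τ₀ = 1/59.3 = 0.016863 and τ_data = 21/110.1 = 0.190736, so τ_n = 0.207599.
Rearranging for μ₀: μ₀ = (μ_n·τ_n − τ_data·x̄)/τ₀ = (17.6790·0.207599 − 0.190736·18.8) / 0.016863 = 0.084306/0.016863 ≈ 5.0.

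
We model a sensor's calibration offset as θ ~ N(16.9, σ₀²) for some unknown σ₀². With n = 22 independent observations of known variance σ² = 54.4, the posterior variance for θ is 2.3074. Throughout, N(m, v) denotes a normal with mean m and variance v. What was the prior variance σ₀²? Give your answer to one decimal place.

σ₀² = 34.5

For the Normal–Normal model with known σ², precisions add: τ_n = τ₀ + n/σ².
So 1/σ₀² = 1/2.3074 − 22/54.4 = 0.433388 − 0.404412 = 0.028976.
Hence σ₀² = 1/0.028976 ≈ 34.5.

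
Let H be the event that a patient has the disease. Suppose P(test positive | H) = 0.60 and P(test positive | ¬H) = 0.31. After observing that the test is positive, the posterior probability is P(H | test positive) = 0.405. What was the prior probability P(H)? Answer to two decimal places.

In odds form, posterior odds = prior odds × likelihood ratio, so prior odds = posterior odds ÷ LR.
Posterior odds = 0.405/(1−0.405) = 0.6807. LR = 0.60/0.31 = 1.9355.
Prior odds = 0.6807/1.9355 = 0.3517, so P(H) = 0.3517/(1+0.3517) ≈ 0.26.

P(H) = 0.26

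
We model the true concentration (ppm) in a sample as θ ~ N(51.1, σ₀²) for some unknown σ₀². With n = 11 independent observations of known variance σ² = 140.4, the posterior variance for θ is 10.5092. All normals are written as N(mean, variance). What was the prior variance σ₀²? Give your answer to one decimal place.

σ₀² = 59.5

For the Normal–Normal model with known σ², precisions add: τ_n = τ₀ + n/σ².
So 1/σ₀² = 1/10.5092 − 11/140.4 = 0.095155 − 0.078348 = 0.016807.
Hence σ₀² = 1/0.016807 ≈ 59.5.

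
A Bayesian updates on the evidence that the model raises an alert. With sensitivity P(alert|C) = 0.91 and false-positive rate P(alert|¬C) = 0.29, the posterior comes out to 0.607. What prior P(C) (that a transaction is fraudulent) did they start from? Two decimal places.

In odds form, posterior odds = prior odds × likelihood ratio, so prior odds = posterior odds ÷ LR.
Posterior odds = 0.607/(1−0.607) = 1.5445. LR = 0.91/0.29 = 3.1379.
Prior odds = 1.5445/3.1379 = 0.4922, so P(C) = 0.4922/(1+0.4922) ≈ 0.33.

P(C) = 0.33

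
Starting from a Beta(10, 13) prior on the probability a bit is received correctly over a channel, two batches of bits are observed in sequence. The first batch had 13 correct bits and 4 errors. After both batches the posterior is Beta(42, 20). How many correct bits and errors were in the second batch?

Sequential conjugate updates are equivalent to a single update on the pooled data, so total successes = posterior α − prior α and total failures = posterior β − prior β.
Total across both batches: 42−10=32 correct bits, 20−13=7 errors.
Subtract the first batch: 32−13=19 correct bits and 7−4=3 errors.

19 correct bits and 3 errors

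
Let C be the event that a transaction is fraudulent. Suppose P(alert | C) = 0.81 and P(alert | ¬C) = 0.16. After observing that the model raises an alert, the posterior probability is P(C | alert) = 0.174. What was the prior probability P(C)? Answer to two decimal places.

P(C) = 0.04

Bayes' rule in odds form gives O(C|E) = O(C)·[P(E|C)/P(E|¬C)], hence O(C) = O(C|E)/LR.
Posterior odds = 0.174/(1−0.174) = 0.2107. LR = 0.81/0.16 = 5.0625.
Prior odds = 0.2107/5.0625 = 0.0416, so P(C) = 0.0416/(1+0.0416) ≈ 0.04.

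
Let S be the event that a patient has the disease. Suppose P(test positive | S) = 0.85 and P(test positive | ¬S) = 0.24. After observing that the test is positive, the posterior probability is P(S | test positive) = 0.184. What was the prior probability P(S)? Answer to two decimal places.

In odds form, posterior odds = prior odds × likelihood ratio, so prior odds = posterior odds ÷ LR.
Posterior odds = 0.184/(1−0.184) = 0.2255. LR = 0.85/0.24 = 3.5417.
Prior odds = 0.2255/3.5417 = 0.0637, so P(S) = 0.0637/(1+0.0637) ≈ 0.06.

P(S) = 0.06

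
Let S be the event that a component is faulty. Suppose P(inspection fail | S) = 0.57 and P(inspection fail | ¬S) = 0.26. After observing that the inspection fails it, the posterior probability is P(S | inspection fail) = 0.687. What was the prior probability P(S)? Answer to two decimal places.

Bayes' rule in odds form gives O(S|E) = O(S)·[P(E|S)/P(E|¬S)], hence O(S) = O(S|E)/LR.
Posterior odds = 0.687/(1−0.687) = 2.1949. LR = 0.57/0.26 = 2.1923.
Prior odds = 2.1949/2.1923 = 1.0012, so P(S) = 1.0012/(1+1.0012) ≈ 0.50.

P(S) = 0.50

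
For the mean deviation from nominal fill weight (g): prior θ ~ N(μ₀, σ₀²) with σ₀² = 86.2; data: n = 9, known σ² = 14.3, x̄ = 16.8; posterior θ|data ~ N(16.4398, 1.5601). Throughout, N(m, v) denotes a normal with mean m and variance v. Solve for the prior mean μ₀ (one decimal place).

With known observation variance, the Normal–Normal posterior has precision τ_n = τ₀ + n/σ² and mean μ_n = (τ₀μ₀ + (n/σ²)x̄)/τ_n.
Here τ₀ = 1/86.2 = 0.011601 and τ_data = 9/14.3 = 0.629371, so τ_n = 0.640972.
Rearranging for μ₀: μ₀ = (μ_n·τ_n − τ_data·x̄)/τ₀ = (16.4398·0.640972 − 0.629371·16.8) / 0.011601 = -0.035981/0.011601 ≈ -3.1.

μ₀ = -3.1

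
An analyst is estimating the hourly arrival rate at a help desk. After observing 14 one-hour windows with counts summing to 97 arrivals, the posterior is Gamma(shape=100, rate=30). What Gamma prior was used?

A Gamma(α, β) prior (rate parametrization) on a Poisson rate with n observations summing to S gives posterior Gamma(α+S, β+n).
So α = 100 − 97 = 3 and β = 30 − 14 = 16.

Gamma(shape=3, rate=16)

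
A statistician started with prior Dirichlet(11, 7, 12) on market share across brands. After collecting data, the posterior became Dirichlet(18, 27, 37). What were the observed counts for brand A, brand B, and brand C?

For a Dirichlet(α) prior with multinomial counts c, the posterior is Dirichlet(α + c) componentwise.
Counts are posterior − prior componentwise: 18−11=7, 27−7=20, 37−12=25.

counts (7, 20, 25)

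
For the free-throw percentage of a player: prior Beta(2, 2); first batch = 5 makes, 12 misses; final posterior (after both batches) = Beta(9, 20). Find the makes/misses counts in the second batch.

Because Beta–binomial updating is additive in the counts, the combined data contributed (α_post−α_prior, β_post−β_prior) successes and failures.
Total across both batches: 9−2=7 makes, 20−2=18 misses.
Subtract the first batch: 7−5=2 makes and 18−12=6 misses.

2 makes and 6 misses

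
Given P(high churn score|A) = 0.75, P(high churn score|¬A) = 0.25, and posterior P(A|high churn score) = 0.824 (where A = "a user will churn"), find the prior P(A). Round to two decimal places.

Bayes' rule in odds form gives O(A|E) = O(A)·[P(E|A)/P(E|¬A)], hence O(A) = O(A|E)/LR.
Posterior odds = 0.824/(1−0.824) = 4.6818. LR = 0.75/0.25 = 3.0000.
Prior odds = 4.6818/3.0000 = 1.5606, so P(A) = 1.5606/(1+1.5606) ≈ 0.61.

P(A) = 0.61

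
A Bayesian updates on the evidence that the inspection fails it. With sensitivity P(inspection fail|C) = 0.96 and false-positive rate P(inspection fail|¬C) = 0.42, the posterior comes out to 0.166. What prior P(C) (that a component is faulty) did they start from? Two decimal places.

In odds form, posterior odds = prior odds × likelihood ratio, so prior odds = posterior odds ÷ LR.
Posterior odds = 0.166/(1−0.166) = 0.1990. LR = 0.96/0.42 = 2.2857.
Prior odds = 0.1990/2.2857 = 0.0871, so P(C) = 0.0871/(1+0.0871) ≈ 0.08.

P(C) = 0.08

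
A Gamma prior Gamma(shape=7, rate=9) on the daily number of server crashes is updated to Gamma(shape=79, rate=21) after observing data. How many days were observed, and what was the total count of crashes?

n = 12 days with total 72 crashes

A Gamma(α, β) prior (rate parametrization) on a Poisson rate with n observations summing to S gives posterior Gamma(α+S, β+n).
Matching: Σxᵢ = 79 − 7 = 72 and n = 21 − 9 = 12.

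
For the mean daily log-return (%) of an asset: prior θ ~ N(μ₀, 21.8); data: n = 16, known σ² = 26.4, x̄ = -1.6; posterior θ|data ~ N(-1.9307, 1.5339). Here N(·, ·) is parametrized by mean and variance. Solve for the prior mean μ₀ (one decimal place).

The posterior mean is a precision-weighted average: μ_n = (τ₀μ₀ + τ_data·x̄)/(τ₀+τ_data), with τ₀=1/σ₀² and τ_data=n/σ².
Here τ₀ = 1/21.8 = 0.045872 and τ_data = 16/26.4 = 0.606061, so τ_n = 0.651933.
Rearranging for μ₀: μ₀ = (μ_n·τ_n − τ_data·x̄)/τ₀ = (-1.9307·0.651933 − 0.606061·-1.6) / 0.045872 = -0.288989/0.045872 ≈ -6.3.

μ₀ = -6.3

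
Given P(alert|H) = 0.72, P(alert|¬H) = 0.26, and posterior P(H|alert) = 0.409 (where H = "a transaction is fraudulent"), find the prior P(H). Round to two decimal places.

P(H) = 0.20

In odds form, posterior odds = prior odds × likelihood ratio, so prior odds = posterior odds ÷ LR.
Posterior odds = 0.409/(1−0.409) = 0.6920. LR = 0.72/0.26 = 2.7692.
Prior odds = 0.6920/2.7692 = 0.2499, so P(H) = 0.2499/(1+0.2499) ≈ 0.20.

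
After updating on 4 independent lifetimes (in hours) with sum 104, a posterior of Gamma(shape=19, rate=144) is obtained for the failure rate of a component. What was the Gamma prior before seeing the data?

Gamma(shape=15, rate=40)

For an exponential likelihood with a Gamma(α, β) prior on the rate, n observations with total T give posterior Gamma(α+n, β+T).
So α = 19 − 4 = 15 and β = 144 − 104 = 40.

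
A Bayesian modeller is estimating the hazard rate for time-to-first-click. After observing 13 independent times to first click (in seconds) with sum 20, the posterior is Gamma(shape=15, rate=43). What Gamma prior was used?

Gamma–exponential conjugacy: posterior shape = α + n, posterior rate = β + Σtᵢ.
So α = 15 − 13 = 2 and β = 43 − 20 = 23.

Gamma(shape=2, rate=23)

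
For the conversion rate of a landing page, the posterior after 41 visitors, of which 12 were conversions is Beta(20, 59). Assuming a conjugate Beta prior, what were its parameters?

Beta(8, 30)

A Beta(a, b) prior with s successes and f failures in binomial data gives a Beta(a+s, b+f) posterior.
Subtract the data counts: 20−12=8, 59−29=30.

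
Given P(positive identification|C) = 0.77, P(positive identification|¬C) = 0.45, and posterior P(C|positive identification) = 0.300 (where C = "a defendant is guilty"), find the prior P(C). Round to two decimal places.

In odds form, posterior odds = prior odds × likelihood ratio, so prior odds = posterior odds ÷ LR.
Posterior odds = 0.300/(1−0.300) = 0.4286. LR = 0.77/0.45 = 1.7111.
Prior odds = 0.4286/1.7111 = 0.2505, so P(C) = 0.2505/(1+0.2505) ≈ 0.20.

P(C) = 0.20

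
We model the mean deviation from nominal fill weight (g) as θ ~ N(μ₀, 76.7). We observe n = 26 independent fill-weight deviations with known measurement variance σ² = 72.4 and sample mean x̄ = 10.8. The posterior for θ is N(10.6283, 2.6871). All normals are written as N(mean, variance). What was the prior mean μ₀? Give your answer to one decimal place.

The posterior mean is a precision-weighted average: μ_n = (τ₀μ₀ + τ_data·x̄)/(τ₀+τ_data), with τ₀=1/σ₀² and τ_data=n/σ².
Here τ₀ = 1/76.7 = 0.013038 and τ_data = 26/72.4 = 0.359116, so τ_n = 0.372154.
Rearranging for μ₀: μ₀ = (μ_n·τ_n − τ_data·x̄)/τ₀ = (10.6283·0.372154 − 0.359116·10.8) / 0.013038 = 0.076912/0.013038 ≈ 5.9.

μ₀ = 5.9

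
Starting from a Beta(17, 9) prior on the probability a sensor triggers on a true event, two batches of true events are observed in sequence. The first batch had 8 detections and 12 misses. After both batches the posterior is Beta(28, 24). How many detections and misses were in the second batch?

3 detections and 3 misses

Because Beta–binomial updating is additive in the counts, the combined data contributed (α_post−α_prior, β_post−β_prior) successes and failures.
Total across both batches: 28−17=11 detections, 24−9=15 misses.
Subtract the first batch: 11−8=3 detections and 15−12=3 misses.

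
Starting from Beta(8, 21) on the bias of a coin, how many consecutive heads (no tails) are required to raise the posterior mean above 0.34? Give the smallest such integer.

After k heads and 0 tails the posterior is Beta(8+k, 21), with mean (8+k)/(8+21+k).
Set (8+k)/(29+k) > 0.34 and solve: k > (0.34·29 − 8)/(1 − 0.34) = 2.818.
The smallest integer exceeding 2.818 is 3.

k = 3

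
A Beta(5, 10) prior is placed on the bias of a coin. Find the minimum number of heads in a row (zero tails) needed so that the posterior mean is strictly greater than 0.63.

k = 13

After k heads and 0 tails the posterior is Beta(5+k, 10), with mean (5+k)/(5+10+k).
Set (5+k)/(15+k) > 0.63 and solve: k > (0.63·15 − 5)/(1 − 0.63) = 12.027.
The smallest integer exceeding 12.027 is 13.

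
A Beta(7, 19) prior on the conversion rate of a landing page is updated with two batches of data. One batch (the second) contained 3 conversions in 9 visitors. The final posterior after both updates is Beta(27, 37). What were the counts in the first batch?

17 conversions and 12 bounces

Because Beta–binomial updating is additive in the counts, the combined data contributed (α_post−α_prior, β_post−β_prior) successes and failures.
Total across both batches: 27−7=20 conversions, 37−19=18 bounces.
Subtract the second batch: 20−3=17 conversions and 18−6=12 bounces.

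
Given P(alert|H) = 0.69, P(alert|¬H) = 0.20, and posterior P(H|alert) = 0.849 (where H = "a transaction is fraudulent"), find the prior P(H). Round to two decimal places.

P(H) = 0.62

Bayes' rule in odds form gives O(H|E) = O(H)·[P(E|H)/P(E|¬H)], hence O(H) = O(H|E)/LR.
Posterior odds = 0.849/(1−0.849) = 5.6225. LR = 0.69/0.20 = 3.4500.
Prior odds = 5.6225/3.4500 = 1.6297, so P(H) = 1.6297/(1+1.6297) ≈ 0.62.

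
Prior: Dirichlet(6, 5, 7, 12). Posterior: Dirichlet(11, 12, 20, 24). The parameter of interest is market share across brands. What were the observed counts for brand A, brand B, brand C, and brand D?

counts (5, 7, 13, 12)

For a Dirichlet(α) prior with multinomial counts c, the posterior is Dirichlet(α + c) componentwise.
Counts are posterior − prior componentwise: 11−6=5, 12−5=7, 20−7=13, 24−12=12.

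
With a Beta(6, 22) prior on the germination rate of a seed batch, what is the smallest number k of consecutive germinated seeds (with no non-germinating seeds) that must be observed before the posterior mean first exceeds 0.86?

k = 130

After k germinated seeds and 0 non-germinating seeds the posterior is Beta(6+k, 22), with mean (6+k)/(6+22+k).
Set (6+k)/(28+k) > 0.86 and solve: k > (0.86·28 − 6)/(1 − 0.86) = 129.143.
The smallest integer exceeding 129.143 is 130.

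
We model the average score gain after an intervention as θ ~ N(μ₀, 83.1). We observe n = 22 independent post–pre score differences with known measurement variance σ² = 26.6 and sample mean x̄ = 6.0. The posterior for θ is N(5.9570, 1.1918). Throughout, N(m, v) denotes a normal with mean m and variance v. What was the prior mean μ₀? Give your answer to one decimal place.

μ₀ = 3.0

The posterior mean is a precision-weighted average: μ_n = (τ₀μ₀ + τ_data·x̄)/(τ₀+τ_data), with τ₀=1/σ₀² and τ_data=n/σ².
Here τ₀ = 1/83.1 = 0.012034 and τ_data = 22/26.6 = 0.827068, so τ_n = 0.839102.
Rearranging for μ₀: μ₀ = (μ_n·τ_n − τ_data·x̄)/τ₀ = (5.9570·0.839102 − 0.827068·6.0) / 0.012034 = 0.036123/0.012034 ≈ 3.0.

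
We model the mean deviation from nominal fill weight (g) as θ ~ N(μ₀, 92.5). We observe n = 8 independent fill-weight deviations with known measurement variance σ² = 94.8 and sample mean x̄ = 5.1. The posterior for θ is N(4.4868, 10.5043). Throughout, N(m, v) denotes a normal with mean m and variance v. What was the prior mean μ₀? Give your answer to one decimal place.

The posterior mean is a precision-weighted average: μ_n = (τ₀μ₀ + τ_data·x̄)/(τ₀+τ_data), with τ₀=1/σ₀² and τ_data=n/σ².
Here τ₀ = 1/92.5 = 0.010811 and τ_data = 8/94.8 = 0.084388, so τ_n = 0.095199.
Rearranging for μ₀: μ₀ = (μ_n·τ_n − τ_data·x̄)/τ₀ = (4.4868·0.095199 − 0.084388·5.1) / 0.010811 = -0.003240/0.010811 ≈ -0.3.

μ₀ = -0.3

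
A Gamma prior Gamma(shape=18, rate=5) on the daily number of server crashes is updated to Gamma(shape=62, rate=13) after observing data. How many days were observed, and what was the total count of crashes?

n = 8 days with total 44 crashes

A Gamma(α, β) prior (rate parametrization) on a Poisson rate with n observations summing to S gives posterior Gamma(α+S, β+n).
Matching: Σxᵢ = 62 − 18 = 44 and n = 13 − 5 = 8.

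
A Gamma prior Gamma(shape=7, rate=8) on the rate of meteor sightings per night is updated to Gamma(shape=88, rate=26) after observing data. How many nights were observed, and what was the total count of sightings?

Gamma–Poisson conjugacy: posterior shape = α + Σxᵢ, posterior rate = β + n.
Matching: Σxᵢ = 88 − 7 = 81 and n = 26 − 8 = 18.

n = 18 nights with total 81 sightings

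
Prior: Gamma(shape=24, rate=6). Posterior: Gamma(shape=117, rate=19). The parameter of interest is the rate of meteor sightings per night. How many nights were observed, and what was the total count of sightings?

n = 13 nights with total 93 sightings

A Gamma(α, β) prior (rate parametrization) on a Poisson rate with n observations summing to S gives posterior Gamma(α+S, β+n).
Matching: Σxᵢ = 117 − 24 = 93 and n = 19 − 6 = 13.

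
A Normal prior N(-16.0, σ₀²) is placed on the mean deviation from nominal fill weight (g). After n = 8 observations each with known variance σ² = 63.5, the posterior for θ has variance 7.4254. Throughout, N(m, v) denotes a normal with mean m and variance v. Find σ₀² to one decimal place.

σ₀² = 115.1

Posterior precision equals prior precision plus data precision: 1/σ_n² = 1/σ₀² + n/σ².
So 1/σ₀² = 1/7.4254 − 8/63.5 = 0.134673 − 0.125984 = 0.008689.
Hence σ₀² = 1/0.008689 ≈ 115.1.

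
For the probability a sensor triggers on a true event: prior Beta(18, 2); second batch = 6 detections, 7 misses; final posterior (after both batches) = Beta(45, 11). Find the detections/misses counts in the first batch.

Because Beta–binomial updating is additive in the counts, the combined data contributed (α_post−α_prior, β_post−β_prior) successes and failures.
Total across both batches: 45−18=27 detections, 11−2=9 misses.
Subtract the second batch: 27−6=21 detections and 9−7=2 misses.

21 detections and 2 misses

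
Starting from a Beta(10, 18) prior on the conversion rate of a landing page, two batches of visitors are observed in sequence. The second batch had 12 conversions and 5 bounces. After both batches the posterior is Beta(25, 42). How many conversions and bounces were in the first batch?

3 conversions and 19 bounces

Because Beta–binomial updating is additive in the counts, the combined data contributed (α_post−α_prior, β_post−β_prior) successes and failures.
Total across both batches: 25−10=15 conversions, 42−18=24 bounces.
Subtract the second batch: 15−12=3 conversions and 24−5=19 bounces.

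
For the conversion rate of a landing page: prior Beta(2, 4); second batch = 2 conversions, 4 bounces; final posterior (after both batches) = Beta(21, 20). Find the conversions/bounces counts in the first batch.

17 conversions and 12 bounces

Because Beta–binomial updating is additive in the counts, the combined data contributed (α_post−α_prior, β_post−β_prior) successes and failures.
Total across both batches: 21−2=19 conversions, 20−4=16 bounces.
Subtract the second batch: 19−2=17 conversions and 16−4=12 bounces.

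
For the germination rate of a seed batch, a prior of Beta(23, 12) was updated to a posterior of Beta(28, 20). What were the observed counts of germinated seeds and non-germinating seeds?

5 germinated seeds and 8 non-germinating seeds

Under Beta–binomial conjugacy the posterior parameters are (α+s, β+f).
Match parameters: s=28−23=5, f=20−12=8.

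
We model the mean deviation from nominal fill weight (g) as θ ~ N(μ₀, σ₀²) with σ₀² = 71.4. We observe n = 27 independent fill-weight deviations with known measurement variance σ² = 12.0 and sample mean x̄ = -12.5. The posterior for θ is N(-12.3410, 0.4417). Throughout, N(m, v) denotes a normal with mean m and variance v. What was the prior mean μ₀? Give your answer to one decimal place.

μ₀ = 13.2

The posterior mean is a precision-weighted average: μ_n = (τ₀μ₀ + τ_data·x̄)/(τ₀+τ_data), with τ₀=1/σ₀² and τ_data=n/σ².
Here τ₀ = 1/71.4 = 0.014006 and τ_data = 27/12.0 = 2.250000, so τ_n = 2.264006.
Rearranging for μ₀: μ₀ = (μ_n·τ_n − τ_data·x̄)/τ₀ = (-12.3410·2.264006 − 2.250000·-12.5) / 0.014006 = 0.184902/0.014006 ≈ 13.2.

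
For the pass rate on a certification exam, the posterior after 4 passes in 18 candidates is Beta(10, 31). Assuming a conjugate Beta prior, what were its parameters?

A Beta(α, β) prior with s successes and f failures in binomial data gives a Beta(α+s, β+f) posterior.
Subtract the data counts: 10−4=6, 31−14=17.

Beta(6, 17)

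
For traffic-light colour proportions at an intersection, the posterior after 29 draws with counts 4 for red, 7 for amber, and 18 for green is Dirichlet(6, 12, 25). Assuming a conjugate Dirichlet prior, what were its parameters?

For a Dirichlet(α) prior with multinomial counts c, the posterior is Dirichlet(α + c) componentwise.
Subtract each count from the matching posterior parameter: 6−4=2, 12−7=5, 25−18=7.

Dirichlet(2, 5, 7)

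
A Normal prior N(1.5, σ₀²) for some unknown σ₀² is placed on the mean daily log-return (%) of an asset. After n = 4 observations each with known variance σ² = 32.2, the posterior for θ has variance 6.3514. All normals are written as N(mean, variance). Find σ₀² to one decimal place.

Posterior precision equals prior precision plus data precision: 1/σ_n² = 1/σ₀² + n/σ².
So 1/σ₀² = 1/6.3514 − 4/32.2 = 0.157446 − 0.124224 = 0.033222.
Hence σ₀² = 1/0.033222 ≈ 30.1.

σ₀² = 30.1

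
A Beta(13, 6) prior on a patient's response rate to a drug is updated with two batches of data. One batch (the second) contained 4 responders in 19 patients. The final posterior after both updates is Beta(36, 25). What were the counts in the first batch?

19 responders and 4 non-responders

Sequential conjugate updates are equivalent to a single update on the pooled data, so total successes = posterior α − prior α and total failures = posterior β − prior β.
Total across both batches: 36−13=23 responders, 25−6=19 non-responders.
Subtract the second batch: 23−4=19 responders and 19−15=4 non-responders.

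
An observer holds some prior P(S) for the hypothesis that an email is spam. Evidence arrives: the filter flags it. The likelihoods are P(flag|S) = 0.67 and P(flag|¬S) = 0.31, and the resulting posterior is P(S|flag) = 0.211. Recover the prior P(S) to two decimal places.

P(S) = 0.11

In odds form, posterior odds = prior odds × likelihood ratio, so prior odds = posterior odds ÷ LR.
Posterior odds = 0.211/(1−0.211) = 0.2674. LR = 0.67/0.31 = 2.1613.
Prior odds = 0.2674/2.1613 = 0.1237, so P(S) = 0.1237/(1+0.1237) ≈ 0.11.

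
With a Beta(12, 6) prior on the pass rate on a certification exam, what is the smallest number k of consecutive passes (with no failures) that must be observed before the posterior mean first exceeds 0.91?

After k passes and 0 failures the posterior is Beta(12+k, 6), with mean (12+k)/(12+6+k).
Set (12+k)/(18+k) > 0.91 and solve: k > (0.91·18 − 12)/(1 − 0.91) = 48.667.
The smallest integer exceeding 48.667 is 49, and checking k=49: (61)/(67) = 0.9104 > 0.91.

k = 49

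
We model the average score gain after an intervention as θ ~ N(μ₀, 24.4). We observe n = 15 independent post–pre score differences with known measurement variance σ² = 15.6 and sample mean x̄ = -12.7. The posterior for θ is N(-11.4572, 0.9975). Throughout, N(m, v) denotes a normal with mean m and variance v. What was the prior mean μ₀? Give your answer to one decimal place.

μ₀ = 17.7

With known observation variance, the Normal–Normal posterior has precision τ_n = τ₀ + n/σ² and mean μ_n = (τ₀μ₀ + (n/σ²)x̄)/τ_n.
Here τ₀ = 1/24.4 = 0.040984 and τ_data = 15/15.6 = 0.961538, so τ_n = 1.002522.
Rearranging for μ₀: μ₀ = (μ_n·τ_n − τ_data·x̄)/τ₀ = (-11.4572·1.002522 − 0.961538·-12.7) / 0.040984 = 0.725438/0.040984 ≈ 17.7.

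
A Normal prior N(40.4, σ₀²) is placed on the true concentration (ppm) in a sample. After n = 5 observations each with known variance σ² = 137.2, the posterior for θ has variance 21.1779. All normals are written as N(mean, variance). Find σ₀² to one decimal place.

For the Normal–Normal model with known σ², precisions add: τ_n = τ₀ + n/σ².
So 1/σ₀² = 1/21.1779 − 5/137.2 = 0.047219 − 0.036443 = 0.010776.
Hence σ₀² = 1/0.010776 ≈ 92.8.

σ₀² = 92.8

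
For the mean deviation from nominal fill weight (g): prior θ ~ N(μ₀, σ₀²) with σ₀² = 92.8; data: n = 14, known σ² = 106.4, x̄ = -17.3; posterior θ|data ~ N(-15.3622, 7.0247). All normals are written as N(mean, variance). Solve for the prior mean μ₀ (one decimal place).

μ₀ = 8.3

With known observation variance, the Normal–Normal posterior has precision τ_n = τ₀ + n/σ² and mean μ_n = (τ₀μ₀ + (n/σ²)x̄)/τ_n.
Here τ₀ = 1/92.8 = 0.010776 and τ_data = 14/106.4 = 0.131579, so τ_n = 0.142355.
Rearranging for μ₀: μ₀ = (μ_n·τ_n − τ_data·x̄)/τ₀ = (-15.3622·0.142355 − 0.131579·-17.3) / 0.010776 = 0.089431/0.010776 ≈ 8.3.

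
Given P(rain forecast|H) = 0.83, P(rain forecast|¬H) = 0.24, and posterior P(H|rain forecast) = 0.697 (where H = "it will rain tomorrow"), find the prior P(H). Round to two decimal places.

P(H) = 0.40

Bayes' rule in odds form gives O(H|E) = O(H)·[P(E|H)/P(E|¬H)], hence O(H) = O(H|E)/LR.
Posterior odds = 0.697/(1−0.697) = 2.3003. LR = 0.83/0.24 = 3.4583.
Prior odds = 2.3003/3.4583 = 0.6652, so P(H) = 0.6652/(1+0.6652) ≈ 0.40.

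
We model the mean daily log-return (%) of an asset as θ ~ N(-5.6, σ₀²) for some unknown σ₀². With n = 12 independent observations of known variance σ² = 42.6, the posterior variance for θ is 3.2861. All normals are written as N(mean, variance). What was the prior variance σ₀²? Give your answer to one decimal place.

For the Normal–Normal model with known σ², precisions add: τ_n = τ₀ + n/σ².
So 1/σ₀² = 1/3.2861 − 12/42.6 = 0.304312 − 0.281690 = 0.022622.
Hence σ₀² = 1/0.022622 ≈ 44.2.

σ₀² = 44.2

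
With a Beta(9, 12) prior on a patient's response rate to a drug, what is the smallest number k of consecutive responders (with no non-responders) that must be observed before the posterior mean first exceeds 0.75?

k = 28

After k responders and 0 non-responders the posterior is Beta(9+k, 12), with mean (9+k)/(9+12+k).
Set (9+k)/(21+k) > 0.75 and solve: k > (0.75·21 − 9)/(1 − 0.75) = 27.000.
The smallest integer exceeding 27.000 is 28.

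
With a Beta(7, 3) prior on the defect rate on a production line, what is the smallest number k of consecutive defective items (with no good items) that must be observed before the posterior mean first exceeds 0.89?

After k defective items and 0 good items the posterior is Beta(7+k, 3), with mean (7+k)/(7+3+k).
Set (7+k)/(10+k) > 0.89 and solve: k > (0.89·10 − 7)/(1 − 0.89) = 17.273.
The smallest integer exceeding 17.273 is 18, and checking k=18: (25)/(28) = 0.8929 > 0.89.

k = 18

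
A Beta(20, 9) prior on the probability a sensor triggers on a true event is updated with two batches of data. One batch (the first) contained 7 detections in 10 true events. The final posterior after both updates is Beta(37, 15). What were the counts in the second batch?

10 detections and 3 misses

Sequential conjugate updates are equivalent to a single update on the pooled data, so total successes = posterior α − prior α and total failures = posterior β − prior β.
Total across both batches: 37−20=17 detections, 15−9=6 misses.
Subtract the first batch: 17−7=10 detections and 6−3=3 misses.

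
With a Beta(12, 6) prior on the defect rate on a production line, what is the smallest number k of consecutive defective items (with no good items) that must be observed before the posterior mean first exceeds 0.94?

After k defective items and 0 good items the posterior is Beta(12+k, 6), with mean (12+k)/(12+6+k).
Set (12+k)/(18+k) > 0.94 and solve: k > (0.94·18 − 12)/(1 − 0.94) = 82.000.
The smallest integer exceeding 82.000 is 83.

k = 83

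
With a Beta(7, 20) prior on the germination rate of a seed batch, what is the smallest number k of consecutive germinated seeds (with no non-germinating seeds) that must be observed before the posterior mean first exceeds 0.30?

After k germinated seeds and 0 non-germinating seeds the posterior is Beta(7+k, 20), with mean (7+k)/(7+20+k).
Set (7+k)/(27+k) > 0.30 and solve: k > (0.30·27 − 7)/(1 − 0.30) = 1.571.
The smallest integer exceeding 1.571 is 2, and checking k=2: (9)/(29) = 0.3103 > 0.30.

k = 2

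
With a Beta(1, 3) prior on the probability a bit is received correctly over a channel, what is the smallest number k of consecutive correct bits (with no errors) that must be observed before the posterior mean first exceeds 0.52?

After k correct bits and 0 errors the posterior is Beta(1+k, 3), with mean (1+k)/(1+3+k).
Set (1+k)/(4+k) > 0.52 and solve: k > (0.52·4 − 1)/(1 − 0.52) = 2.250.
The smallest integer exceeding 2.250 is 3, and checking k=3: (4)/(7) = 0.5714 > 0.52.

k = 3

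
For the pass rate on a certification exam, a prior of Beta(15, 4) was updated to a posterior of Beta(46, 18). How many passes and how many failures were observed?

A Beta(a, b) prior with s successes and f failures in binomial data gives a Beta(a+s, b+f) posterior.
Match parameters: s=46−15=31, f=18−4=14.

31 passes and 14 failures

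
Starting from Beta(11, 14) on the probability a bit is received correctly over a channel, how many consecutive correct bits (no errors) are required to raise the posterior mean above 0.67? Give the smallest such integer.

After k correct bits and 0 errors the posterior is Beta(11+k, 14), with mean (11+k)/(11+14+k).
Set (11+k)/(25+k) > 0.67 and solve: k > (0.67·25 − 11)/(1 − 0.67) = 17.424.
The smallest integer exceeding 17.424 is 18, and checking k=18: (29)/(43) = 0.6744 > 0.67.

k = 18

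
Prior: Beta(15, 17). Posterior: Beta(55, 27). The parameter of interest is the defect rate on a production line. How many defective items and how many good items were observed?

40 defective items and 10 good items

Beta is conjugate to the binomial likelihood: posterior = Beta(a+s, b+f).
Match parameters: s=55−15=40, f=27−17=10.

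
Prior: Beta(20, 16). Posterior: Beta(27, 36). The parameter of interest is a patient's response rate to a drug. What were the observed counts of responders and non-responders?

Under Beta–binomial conjugacy the posterior parameters are (α+s, β+f).
So s = 27 − 20 = 7 and f = 36 − 16 = 20.

7 responders and 20 non-responders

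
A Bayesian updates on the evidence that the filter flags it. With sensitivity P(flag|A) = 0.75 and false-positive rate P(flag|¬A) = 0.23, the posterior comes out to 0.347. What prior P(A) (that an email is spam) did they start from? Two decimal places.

Bayes' rule in odds form gives O(A|E) = O(A)·[P(E|A)/P(E|¬A)], hence O(A) = O(A|E)/LR.
Posterior odds = 0.347/(1−0.347) = 0.5314. LR = 0.75/0.23 = 3.2609.
Prior odds = 0.5314/3.2609 = 0.1630, so P(A) = 0.1630/(1+0.1630) ≈ 0.14.

P(A) = 0.14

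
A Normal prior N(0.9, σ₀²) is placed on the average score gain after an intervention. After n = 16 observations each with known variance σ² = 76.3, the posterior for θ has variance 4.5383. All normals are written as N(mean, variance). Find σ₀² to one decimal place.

Posterior precision equals prior precision plus data precision: 1/σ_n² = 1/σ₀² + n/σ².
So 1/σ₀² = 1/4.5383 − 16/76.3 = 0.220347 − 0.209699 = 0.010648.
Hence σ₀² = 1/0.010648 ≈ 93.9.

σ₀² = 93.9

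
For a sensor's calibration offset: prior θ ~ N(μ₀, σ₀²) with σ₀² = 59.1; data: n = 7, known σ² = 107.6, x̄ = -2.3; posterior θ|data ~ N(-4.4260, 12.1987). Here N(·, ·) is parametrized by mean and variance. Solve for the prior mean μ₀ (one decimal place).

The posterior mean is a precision-weighted average: μ_n = (τ₀μ₀ + τ_data·x̄)/(τ₀+τ_data), with τ₀=1/σ₀² and τ_data=n/σ².
Here τ₀ = 1/59.1 = 0.016920 and τ_data = 7/107.6 = 0.065056, so τ_n = 0.081976.
Rearranging for μ₀: μ₀ = (μ_n·τ_n − τ_data·x̄)/τ₀ = (-4.4260·0.081976 − 0.065056·-2.3) / 0.016920 = -0.213197/0.016920 ≈ -12.6.

μ₀ = -12.6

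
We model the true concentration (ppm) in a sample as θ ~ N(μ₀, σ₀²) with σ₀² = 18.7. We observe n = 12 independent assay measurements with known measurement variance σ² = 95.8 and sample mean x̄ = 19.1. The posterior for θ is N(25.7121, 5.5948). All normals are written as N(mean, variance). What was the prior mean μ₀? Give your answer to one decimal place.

μ₀ = 41.2

The posterior mean is a precision-weighted average: μ_n = (τ₀μ₀ + τ_data·x̄)/(τ₀+τ_data), with τ₀=1/σ₀² and τ_data=n/σ².
Here τ₀ = 1/18.7 = 0.053476 and τ_data = 12/95.8 = 0.125261, so τ_n = 0.178737.
Rearranging for μ₀: μ₀ = (μ_n·τ_n − τ_data·x̄)/τ₀ = (25.7121·0.178737 − 0.125261·19.1) / 0.053476 = 2.203219/0.053476 ≈ 41.2.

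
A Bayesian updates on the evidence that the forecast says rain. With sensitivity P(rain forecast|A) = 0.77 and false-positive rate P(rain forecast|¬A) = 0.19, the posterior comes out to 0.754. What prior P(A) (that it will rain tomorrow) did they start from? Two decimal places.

P(A) = 0.43

Bayes' rule in odds form gives O(A|E) = O(A)·[P(E|A)/P(E|¬A)], hence O(A) = O(A|E)/LR.
Posterior odds = 0.754/(1−0.754) = 3.0650. LR = 0.77/0.19 = 4.0526.
Prior odds = 3.0650/4.0526 = 0.7563, so P(A) = 0.7563/(1+0.7563) ≈ 0.43.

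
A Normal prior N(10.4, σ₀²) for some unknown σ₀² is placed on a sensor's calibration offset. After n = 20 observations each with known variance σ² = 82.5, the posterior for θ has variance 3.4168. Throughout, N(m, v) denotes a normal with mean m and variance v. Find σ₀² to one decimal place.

Posterior precision equals prior precision plus data precision: 1/σ_n² = 1/σ₀² + n/σ².
So 1/σ₀² = 1/3.4168 − 20/82.5 = 0.292672 − 0.242424 = 0.050248.
Hence σ₀² = 1/0.050248 ≈ 19.9.

σ₀² = 19.9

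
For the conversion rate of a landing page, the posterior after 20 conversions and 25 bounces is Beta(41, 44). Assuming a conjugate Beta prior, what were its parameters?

Beta is conjugate to the binomial likelihood: posterior = Beta(a+s, b+f).
Subtract the data counts: 41−20=21, 44−25=19.

Beta(21, 19)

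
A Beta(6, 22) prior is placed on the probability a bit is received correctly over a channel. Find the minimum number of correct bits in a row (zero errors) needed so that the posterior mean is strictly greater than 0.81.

After k correct bits and 0 errors the posterior is Beta(6+k, 22), with mean (6+k)/(6+22+k).
Set (6+k)/(28+k) > 0.81 and solve: k > (0.81·28 − 6)/(1 − 0.81) = 87.789.
The smallest integer exceeding 87.789 is 88, and checking k=88: (94)/(116) = 0.8103 > 0.81.

k = 88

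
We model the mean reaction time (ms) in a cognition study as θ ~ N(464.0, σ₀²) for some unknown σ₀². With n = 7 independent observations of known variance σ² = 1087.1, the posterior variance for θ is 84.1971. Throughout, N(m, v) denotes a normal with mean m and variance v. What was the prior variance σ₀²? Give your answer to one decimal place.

Posterior precision equals prior precision plus data precision: 1/σ_n² = 1/σ₀² + n/σ².
So 1/σ₀² = 1/84.1971 − 7/1087.1 = 0.011877 − 0.006439 = 0.005438.
Hence σ₀² = 1/0.005438 ≈ 183.9.

σ₀² = 183.9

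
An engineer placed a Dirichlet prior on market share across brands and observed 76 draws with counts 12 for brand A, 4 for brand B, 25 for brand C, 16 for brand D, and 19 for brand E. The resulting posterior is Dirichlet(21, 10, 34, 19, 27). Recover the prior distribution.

For a Dirichlet(α) prior with multinomial counts c, the posterior is Dirichlet(α + c) componentwise.
Subtract each count from the matching posterior parameter: 21−12=9, 10−4=6, 34−25=9, 19−16=3, 27−19=8.

Dirichlet(9, 6, 9, 3, 8)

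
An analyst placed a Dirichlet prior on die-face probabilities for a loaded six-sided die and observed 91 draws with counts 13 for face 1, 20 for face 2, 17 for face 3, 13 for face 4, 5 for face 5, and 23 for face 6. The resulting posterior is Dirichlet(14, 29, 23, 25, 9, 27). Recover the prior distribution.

Dirichlet(1, 9, 6, 12, 4, 4)

For a Dirichlet(α) prior with multinomial counts c, the posterior is Dirichlet(α + c) componentwise.
Subtract each count from the matching posterior parameter: 14−13=1, 29−20=9, 23−17=6, 25−13=12, 9−5=4, 27−23=4.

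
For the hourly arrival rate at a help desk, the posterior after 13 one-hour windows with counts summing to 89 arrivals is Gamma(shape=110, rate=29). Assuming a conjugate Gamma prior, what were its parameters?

Gamma–Poisson conjugacy: posterior shape = α + Σxᵢ, posterior rate = β + n.
So α = 110 − 89 = 21 and β = 29 − 13 = 16.

Gamma(shape=21, rate=16)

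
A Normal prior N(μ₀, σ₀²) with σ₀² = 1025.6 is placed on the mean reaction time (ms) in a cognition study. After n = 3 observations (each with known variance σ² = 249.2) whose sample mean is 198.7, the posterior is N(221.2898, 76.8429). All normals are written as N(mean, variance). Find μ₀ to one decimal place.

μ₀ = 500.2

The posterior mean is a precision-weighted average: μ_n = (τ₀μ₀ + τ_data·x̄)/(τ₀+τ_data), with τ₀=1/σ₀² and τ_data=n/σ².
Here τ₀ = 1/1025.6 = 0.000975 and τ_data = 3/249.2 = 0.012039, so τ_n = 0.013014.
Rearranging for μ₀: μ₀ = (μ_n·τ_n − τ_data·x̄)/τ₀ = (221.2898·0.013014 − 0.012039·198.7) / 0.000975 = 0.487716/0.000975 ≈ 500.2.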